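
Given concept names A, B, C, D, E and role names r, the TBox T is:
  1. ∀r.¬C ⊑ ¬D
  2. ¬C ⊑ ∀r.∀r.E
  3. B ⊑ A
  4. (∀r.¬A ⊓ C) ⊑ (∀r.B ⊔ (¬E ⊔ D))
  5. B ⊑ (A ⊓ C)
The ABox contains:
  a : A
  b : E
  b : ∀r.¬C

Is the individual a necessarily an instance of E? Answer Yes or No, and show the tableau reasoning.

No

1. a : E?  L(a) = {A} ∪ {¬E}
   open: L(a) ⊇ {A, C, ¬B, ¬E, ∃r.A, …} (+ ∃-successors) — a ∉ E possible
2. Hence a : E: not entailed.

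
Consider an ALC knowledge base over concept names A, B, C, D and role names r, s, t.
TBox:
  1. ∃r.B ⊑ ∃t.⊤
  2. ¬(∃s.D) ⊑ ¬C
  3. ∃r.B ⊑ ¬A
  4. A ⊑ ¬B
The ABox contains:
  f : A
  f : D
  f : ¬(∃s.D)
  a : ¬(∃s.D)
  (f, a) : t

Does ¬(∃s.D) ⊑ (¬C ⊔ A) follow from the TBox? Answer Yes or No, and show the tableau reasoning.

Yes

1. ¬(∃s.D) ⊑ (¬C ⊔ A)  ⇔  (∀s.¬D ⊓ (C ⊓ ¬A)) unsat w.r.t. T
   all branches close; clash {C, ¬C} at x₀
2. Hence ¬(∃s.D) ⊑ (¬C ⊔ A): entailed.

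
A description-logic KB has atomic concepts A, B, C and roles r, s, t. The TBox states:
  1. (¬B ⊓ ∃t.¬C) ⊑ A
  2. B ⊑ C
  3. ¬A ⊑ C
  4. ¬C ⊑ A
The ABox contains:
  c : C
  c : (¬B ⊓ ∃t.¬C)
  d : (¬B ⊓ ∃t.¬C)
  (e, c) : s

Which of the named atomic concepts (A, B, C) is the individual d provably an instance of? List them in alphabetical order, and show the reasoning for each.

{A}

1. d : A?  L(d) = {(¬B ⊓ ∃t.¬C)} ∪ {¬A}
   clash {A, ¬A} at d — d ∈ A
2. d : B?  L(d) = {(¬B ⊓ ∃t.¬C)} ∪ {¬B}
   apply at d: (¬B ⊓ ∃t.¬C)⊑A
   open: L(d) ⊇ {A, ¬B, ∃t.¬C} (+ ∃-successors) — d ∉ B possible
3. d : C?  L(d) = {(¬B ⊓ ∃t.¬C)} ∪ {¬C}
   apply at d: (¬B ⊓ ∃t.¬C)⊑A; ¬C⊑A
   open: L(d) ⊇ {A, ¬B, ¬C, ∃t.¬C} (+ ∃-successors) — d ∉ C possible
4. Entailed for d: {A}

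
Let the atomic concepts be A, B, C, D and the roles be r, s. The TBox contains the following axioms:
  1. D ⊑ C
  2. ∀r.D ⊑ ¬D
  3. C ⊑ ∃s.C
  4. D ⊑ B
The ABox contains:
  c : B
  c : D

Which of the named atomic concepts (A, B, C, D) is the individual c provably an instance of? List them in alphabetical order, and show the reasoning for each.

{B, C, D}

1. c : A?  L(c) = {B, D} ∪ {¬A}
   apply at c: D⊑C
   open: L(c) ⊇ {B, C, D, ¬A, ∃r.¬D, …} (+ ∃-successors) — c ∉ A possible
2. c : B?  L(c) = {B, D} ∪ {¬B}
   clash {B, ¬B} at c — c ∈ B
3. c : C?  L(c) = {B, D} ∪ {¬C}
   clash {C, ¬C} at c — c ∈ C
4. c : D?  L(c) = {B, D} ∪ {¬D}
   clash {D, ¬D} at c — c ∈ D
5. Entailed for c: {B, C, D}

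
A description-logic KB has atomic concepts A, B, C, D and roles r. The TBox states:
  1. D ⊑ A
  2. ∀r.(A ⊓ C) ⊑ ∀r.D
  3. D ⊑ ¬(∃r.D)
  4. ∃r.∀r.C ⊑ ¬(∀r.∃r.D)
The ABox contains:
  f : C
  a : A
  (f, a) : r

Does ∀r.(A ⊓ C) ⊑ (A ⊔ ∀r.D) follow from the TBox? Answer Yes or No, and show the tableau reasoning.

Yes

1. ∀r.(A ⊓ C) ⊑ (A ⊔ ∀r.D)  ⇔  (∀r.(A ⊓ C) ⊓ (¬A ⊓ ∃r.¬D)) unsat w.r.t. T
   all branches close; clash {A, ¬A} at x₀
2. Hence ∀r.(A ⊓ C) ⊑ (A ⊔ ∀r.D): entailed.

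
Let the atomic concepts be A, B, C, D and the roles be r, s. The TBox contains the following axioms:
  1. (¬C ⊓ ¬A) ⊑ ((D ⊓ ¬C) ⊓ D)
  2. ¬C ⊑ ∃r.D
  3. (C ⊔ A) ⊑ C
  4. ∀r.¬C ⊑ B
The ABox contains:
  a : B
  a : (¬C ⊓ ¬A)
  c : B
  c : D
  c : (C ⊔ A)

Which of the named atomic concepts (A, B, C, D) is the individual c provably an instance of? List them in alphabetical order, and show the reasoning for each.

1. c : A?  L(c) = {B, D, (C ⊔ A)} ∪ {¬A}
   apply at c: (C ⊔ A)⊑C
   open: L(c) ⊇ {B, C, D, ¬A} — c ∉ A possible
2. c : B?  L(c) = {B, D, (C ⊔ A)} ∪ {¬B}
   clash {B, ¬B} at c — c ∈ B
3. c : C?  L(c) = {B, D, (C ⊔ A)} ∪ {¬C}
   clash {C, ¬C} at c — c ∈ C
4. c : D?  L(c) = {B, D, (C ⊔ A)} ∪ {¬D}
   clash {D, ¬D} at c — c ∈ D
5. Entailed for c: {B, C, D}

{B, C, D}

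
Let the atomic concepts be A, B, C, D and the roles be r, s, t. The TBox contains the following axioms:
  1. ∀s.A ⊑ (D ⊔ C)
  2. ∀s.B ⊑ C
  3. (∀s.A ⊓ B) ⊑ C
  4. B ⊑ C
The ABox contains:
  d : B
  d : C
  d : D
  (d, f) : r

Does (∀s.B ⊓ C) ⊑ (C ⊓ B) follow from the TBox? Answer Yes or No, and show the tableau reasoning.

No

1. (∀s.B ⊓ C) ⊑ (C ⊓ B)  ⇔  ((∀s.B ⊓ C) ⊓ (¬C ⊔ ¬B)) unsat w.r.t. T
   open: L(x₀) ⊇ {C, ¬B, ∀s.B, ∃s.¬A} (+ ∃-successors)
2. Hence (∀s.B ⊓ C) ⊑ (C ⊓ B): not entailed.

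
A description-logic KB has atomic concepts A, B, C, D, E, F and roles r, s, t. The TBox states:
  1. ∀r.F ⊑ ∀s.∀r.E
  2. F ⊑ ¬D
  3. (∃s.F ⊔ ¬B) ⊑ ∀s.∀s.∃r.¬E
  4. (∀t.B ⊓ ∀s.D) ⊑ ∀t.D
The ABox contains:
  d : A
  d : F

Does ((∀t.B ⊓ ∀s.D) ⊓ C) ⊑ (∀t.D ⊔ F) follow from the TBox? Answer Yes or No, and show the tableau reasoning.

Yes

1. ((∀t.B ⊓ ∀s.D) ⊓ C) ⊑ (∀t.D ⊔ F)  ⇔  (((∀t.B ⊓ ∀s.D) ⊓ C) ⊓ (∃t.¬D ⊓ ¬F)) unsat w.r.t. T
   all branches close; clash {D, ¬D} at an ∃-successor
2. Hence ((∀t.B ⊓ ∀s.D) ⊓ C) ⊑ (∀t.D ⊔ F): entailed.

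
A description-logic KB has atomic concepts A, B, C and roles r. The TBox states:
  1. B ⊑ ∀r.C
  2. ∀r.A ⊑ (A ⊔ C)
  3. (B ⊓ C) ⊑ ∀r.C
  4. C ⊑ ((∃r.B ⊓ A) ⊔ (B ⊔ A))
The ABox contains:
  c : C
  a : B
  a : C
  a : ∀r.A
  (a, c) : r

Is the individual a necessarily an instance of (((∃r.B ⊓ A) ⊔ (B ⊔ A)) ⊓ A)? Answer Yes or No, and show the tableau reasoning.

No

1. a : (((∃r.B ⊓ A) ⊔ (B ⊔ A)) ⊓ A)?  L(a) = {B, C, ∀r.A} ∪ {(((∀r.¬B ⊔ ¬A) ⊓ (¬B ⊓ ¬A)) ⊔ ¬A)}
   apply at a: B⊑∀r.C; ∀r.A⊑(A ⊔ C); C⊑((∃r.B ⊓ A) ⊔ (B ⊔ A))
   open: L(a) ⊇ {B, C, ¬A, ∀r.A, ∀r.C} — a ∉ (((∃r.B ⊓ A) ⊔ (B ⊔ A)) ⊓ A) possible
2. Hence a : (((∃r.B ⊓ A) ⊔ (B ⊔ A)) ⊓ A): not entailed.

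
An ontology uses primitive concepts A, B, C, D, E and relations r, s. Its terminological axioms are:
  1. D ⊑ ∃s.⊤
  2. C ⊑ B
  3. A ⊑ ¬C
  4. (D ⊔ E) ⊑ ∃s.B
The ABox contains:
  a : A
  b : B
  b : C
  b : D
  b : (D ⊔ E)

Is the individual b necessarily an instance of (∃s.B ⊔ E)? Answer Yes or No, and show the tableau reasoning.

1. b : (∃s.B ⊔ E)?  L(b) = {B, C, D, (D ⊔ E)} ∪ {(∀s.¬B ⊓ ¬E)}
   clash {C, ¬C} at b — b ∈ (∃s.B ⊔ E)
2. Hence b : (∃s.B ⊔ E): entailed.

Yes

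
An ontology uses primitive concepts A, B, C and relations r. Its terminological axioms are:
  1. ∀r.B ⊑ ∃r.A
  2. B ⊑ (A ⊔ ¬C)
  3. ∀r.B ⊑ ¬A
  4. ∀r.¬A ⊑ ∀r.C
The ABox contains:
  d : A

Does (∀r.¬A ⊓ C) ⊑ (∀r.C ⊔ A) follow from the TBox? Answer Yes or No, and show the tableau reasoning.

Yes

1. (∀r.¬A ⊓ C) ⊑ (∀r.C ⊔ A)  ⇔  ((∀r.¬A ⊓ C) ⊓ (∃r.¬C ⊓ ¬A)) unsat w.r.t. T
   all branches close; clash {C, ¬C} at x₀
2. Hence (∀r.¬A ⊓ C) ⊑ (∀r.C ⊔ A): entailed.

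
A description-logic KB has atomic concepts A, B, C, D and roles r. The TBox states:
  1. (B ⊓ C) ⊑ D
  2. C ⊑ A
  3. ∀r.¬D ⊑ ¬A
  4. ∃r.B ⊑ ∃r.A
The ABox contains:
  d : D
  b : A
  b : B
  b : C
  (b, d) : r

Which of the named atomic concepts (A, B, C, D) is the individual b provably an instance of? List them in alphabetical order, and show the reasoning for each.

{A, B, C, D}

1. b : A?  L(b) = {A, B, C} ∪ {¬A}
   clash {A, ¬A} at b — b ∈ A
2. b : B?  L(b) = {A, B, C} ∪ {¬B}
   clash {B, ¬B} at b — b ∈ B
3. b : C?  L(b) = {A, B, C} ∪ {¬C}
   clash {C, ¬C} at b — b ∈ C
4. b : D?  L(b) = {A, B, C} ∪ {¬D}
   clash {A, ¬A} at b — b ∈ D
5. Entailed for b: {A, B, C, D}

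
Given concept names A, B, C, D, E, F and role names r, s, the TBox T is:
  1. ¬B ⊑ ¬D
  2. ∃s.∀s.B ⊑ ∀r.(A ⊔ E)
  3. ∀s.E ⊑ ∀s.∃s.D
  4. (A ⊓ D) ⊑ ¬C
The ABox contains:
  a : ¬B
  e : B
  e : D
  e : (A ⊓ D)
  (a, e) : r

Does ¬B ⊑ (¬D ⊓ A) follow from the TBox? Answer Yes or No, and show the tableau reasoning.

No

1. ¬B ⊑ (¬D ⊓ A)  ⇔  (¬B ⊓ (D ⊔ ¬A)) unsat w.r.t. T
   apply at x₀: ¬B⊑¬D
   open: L(x₀) ⊇ {¬A, ¬B, ¬D, ∀s.∃s.¬B, ∃s.¬E} (+ ∃-successors)
2. Hence ¬B ⊑ (¬D ⊓ A): not entailed.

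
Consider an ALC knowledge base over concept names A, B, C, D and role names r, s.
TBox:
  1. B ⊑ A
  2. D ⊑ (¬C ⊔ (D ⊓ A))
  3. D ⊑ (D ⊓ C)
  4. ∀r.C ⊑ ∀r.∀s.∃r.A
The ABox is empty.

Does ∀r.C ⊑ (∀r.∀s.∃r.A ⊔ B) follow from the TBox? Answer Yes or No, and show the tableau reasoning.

1. ∀r.C ⊑ (∀r.∀s.∃r.A ⊔ B)  ⇔  (∀r.C ⊓ (∃r.∃s.∀r.¬A ⊓ ¬B)) unsat w.r.t. T
   all branches close; clash {A, ¬A} at an ∃-successor
2. Hence ∀r.C ⊑ (∀r.∀s.∃r.A ⊔ B): entailed.

Yes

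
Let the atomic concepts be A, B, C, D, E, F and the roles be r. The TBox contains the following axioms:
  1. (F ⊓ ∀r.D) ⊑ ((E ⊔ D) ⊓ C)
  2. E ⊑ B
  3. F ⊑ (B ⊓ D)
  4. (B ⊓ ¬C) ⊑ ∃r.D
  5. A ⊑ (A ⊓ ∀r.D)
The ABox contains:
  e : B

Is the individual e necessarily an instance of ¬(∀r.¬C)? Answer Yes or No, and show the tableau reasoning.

No

1. e : ¬(∀r.¬C)?  L(e) = {B} ∪ {∀r.¬C}
   open: L(e) ⊇ {B, C, ¬A, ¬F, ∀r.¬C} — e ∉ ¬(∀r.¬C) possible
2. Hence e : ¬(∀r.¬C): not entailed.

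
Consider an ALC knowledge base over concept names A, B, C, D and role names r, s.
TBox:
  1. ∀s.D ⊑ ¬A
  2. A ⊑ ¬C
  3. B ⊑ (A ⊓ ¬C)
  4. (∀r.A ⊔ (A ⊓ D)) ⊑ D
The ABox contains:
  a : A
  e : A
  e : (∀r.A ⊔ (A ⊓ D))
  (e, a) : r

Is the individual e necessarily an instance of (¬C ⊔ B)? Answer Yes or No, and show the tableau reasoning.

Yes

1. e : (¬C ⊔ B)?  L(e) = {A, (∀r.A ⊔ (A ⊓ D))} ∪ {(C ⊓ ¬B)}
   clash {C, ¬C} at e — e ∈ (¬C ⊔ B)
2. Hence e : (¬C ⊔ B): entailed.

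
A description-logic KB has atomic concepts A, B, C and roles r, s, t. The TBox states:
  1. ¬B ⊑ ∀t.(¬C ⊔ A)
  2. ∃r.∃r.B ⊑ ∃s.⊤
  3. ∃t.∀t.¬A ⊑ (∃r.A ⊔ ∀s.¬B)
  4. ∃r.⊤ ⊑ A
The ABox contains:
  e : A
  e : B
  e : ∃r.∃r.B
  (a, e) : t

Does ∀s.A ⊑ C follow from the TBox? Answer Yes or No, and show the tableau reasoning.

No

1. ∀s.A ⊑ C  ⇔  (∀s.A ⊓ ¬C) unsat w.r.t. T
   open: L(x₀) ⊇ {B, ¬C, ∀r.∀r.¬B, ∀r.⊥, ∀s.A, …}
2. Hence ∀s.A ⊑ C: not entailed.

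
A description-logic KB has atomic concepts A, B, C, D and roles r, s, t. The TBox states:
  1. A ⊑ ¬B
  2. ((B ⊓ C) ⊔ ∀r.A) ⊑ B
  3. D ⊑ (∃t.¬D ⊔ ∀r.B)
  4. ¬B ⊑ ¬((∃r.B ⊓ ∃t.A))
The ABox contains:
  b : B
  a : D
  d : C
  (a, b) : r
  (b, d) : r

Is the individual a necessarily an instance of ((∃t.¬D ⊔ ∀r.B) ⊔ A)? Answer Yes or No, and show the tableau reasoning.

Yes

1. a : ((∃t.¬D ⊔ ∀r.B) ⊔ A)?  L(a) = {D} ∪ {((∀t.D ⊓ ∃r.¬B) ⊓ ¬A)}
   clash {B, ¬B} at an ∃-successor — a ∈ ((∃t.¬D ⊔ ∀r.B) ⊔ A)
2. Hence a : ((∃t.¬D ⊔ ∀r.B) ⊔ A): entailed.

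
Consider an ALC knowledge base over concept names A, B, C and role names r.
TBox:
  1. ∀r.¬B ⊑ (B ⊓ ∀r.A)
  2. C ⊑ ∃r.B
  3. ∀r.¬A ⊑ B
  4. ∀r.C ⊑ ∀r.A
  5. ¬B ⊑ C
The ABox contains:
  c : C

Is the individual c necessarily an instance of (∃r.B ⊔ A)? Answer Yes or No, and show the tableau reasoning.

1. c : (∃r.B ⊔ A)?  L(c) = {C} ∪ {(∀r.¬B ⊓ ¬A)}
   clash {B, ¬B} at an ∃-successor — c ∈ (∃r.B ⊔ A)
2. Hence c : (∃r.B ⊔ A): entailed.

Yes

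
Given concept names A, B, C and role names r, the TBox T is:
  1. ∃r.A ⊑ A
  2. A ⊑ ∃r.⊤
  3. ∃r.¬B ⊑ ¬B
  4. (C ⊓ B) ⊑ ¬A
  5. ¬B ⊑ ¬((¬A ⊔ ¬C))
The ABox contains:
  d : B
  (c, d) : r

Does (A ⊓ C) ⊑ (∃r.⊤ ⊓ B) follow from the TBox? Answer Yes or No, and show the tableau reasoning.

1. (A ⊓ C) ⊑ (∃r.⊤ ⊓ B)  ⇔  ((A ⊓ C) ⊓ (∀r.⊥ ⊔ ¬B)) unsat w.r.t. T
   apply at x₀: A⊑∃r.⊤
   open: L(x₀) ⊇ {A, C, ¬B, ∀r.B, ∃r.⊤} (+ ∃-successors)
2. Hence (A ⊓ C) ⊑ (∃r.⊤ ⊓ B): not entailed.

No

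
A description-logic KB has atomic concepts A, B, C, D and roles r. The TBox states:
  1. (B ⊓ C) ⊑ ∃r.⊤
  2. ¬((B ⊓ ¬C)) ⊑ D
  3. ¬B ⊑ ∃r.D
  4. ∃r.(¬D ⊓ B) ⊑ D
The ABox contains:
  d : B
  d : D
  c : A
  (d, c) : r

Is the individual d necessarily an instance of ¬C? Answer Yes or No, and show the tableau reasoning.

No

1. d : ¬C?  L(d) = {B, D} ∪ {C}
   open: L(d) ⊇ {B, C, D, ∃r.⊤} (+ ∃-successors) — d ∉ ¬C possible
2. Hence d : ¬C: not entailed.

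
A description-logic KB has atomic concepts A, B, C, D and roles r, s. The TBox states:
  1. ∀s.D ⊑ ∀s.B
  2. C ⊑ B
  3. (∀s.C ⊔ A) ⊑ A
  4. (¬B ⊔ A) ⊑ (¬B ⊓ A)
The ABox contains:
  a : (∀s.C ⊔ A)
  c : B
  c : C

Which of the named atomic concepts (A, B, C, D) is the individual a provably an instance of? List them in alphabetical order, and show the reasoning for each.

1. a : A?  L(a) = {(∀s.C ⊔ A)} ∪ {¬A}
   clash {A, ¬A} at a — a ∈ A
2. a : B?  L(a) = {(∀s.C ⊔ A)} ∪ {¬B}
   apply at a: (∀s.C ⊔ A)⊑A
   open: L(a) ⊇ {A, ¬B, ¬C, ∀s.C, ∃s.¬D} (+ ∃-successors) — a ∉ B possible
3. a : C?  L(a) = {(∀s.C ⊔ A)} ∪ {¬C}
   apply at a: (∀s.C ⊔ A)⊑A
   open: L(a) ⊇ {A, ¬B, ¬C, ∀s.C, ∃s.¬D} (+ ∃-successors) — a ∉ C possible
4. a : D?  L(a) = {(∀s.C ⊔ A)} ∪ {¬D}
   apply at a: (∀s.C ⊔ A)⊑A
   open: L(a) ⊇ {A, ¬B, ¬C, ¬D, ∀s.C, …} (+ ∃-successors) — a ∉ D possible
5. Entailed for a: {A}

{A}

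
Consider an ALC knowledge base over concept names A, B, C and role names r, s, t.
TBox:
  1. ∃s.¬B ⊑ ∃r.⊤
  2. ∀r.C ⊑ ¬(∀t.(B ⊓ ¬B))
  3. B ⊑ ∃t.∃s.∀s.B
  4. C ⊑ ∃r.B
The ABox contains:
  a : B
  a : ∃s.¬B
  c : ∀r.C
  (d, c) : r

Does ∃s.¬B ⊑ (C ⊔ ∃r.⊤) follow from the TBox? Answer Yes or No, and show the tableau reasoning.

1. ∃s.¬B ⊑ (C ⊔ ∃r.⊤)  ⇔  (∃s.¬B ⊓ (¬C ⊓ ∀r.⊥)) unsat w.r.t. T
   all branches close; clash ⊥ at an ∃-successor
2. Hence ∃s.¬B ⊑ (C ⊔ ∃r.⊤): entailed.

Yes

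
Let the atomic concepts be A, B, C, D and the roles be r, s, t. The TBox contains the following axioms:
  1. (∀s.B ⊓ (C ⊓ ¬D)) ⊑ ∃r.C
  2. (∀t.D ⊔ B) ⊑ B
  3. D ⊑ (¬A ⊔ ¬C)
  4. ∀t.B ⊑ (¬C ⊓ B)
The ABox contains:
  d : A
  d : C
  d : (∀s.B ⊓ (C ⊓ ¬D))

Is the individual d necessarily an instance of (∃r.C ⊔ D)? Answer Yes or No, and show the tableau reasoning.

1. d : (∃r.C ⊔ D)?  L(d) = {A, C, (∀s.B ⊓ (C ⊓ ¬D))} ∪ {(∀r.¬C ⊓ ¬D)}
   clash {C, ¬C} at d — d ∈ (∃r.C ⊔ D)
2. Hence d : (∃r.C ⊔ D): entailed.

Yes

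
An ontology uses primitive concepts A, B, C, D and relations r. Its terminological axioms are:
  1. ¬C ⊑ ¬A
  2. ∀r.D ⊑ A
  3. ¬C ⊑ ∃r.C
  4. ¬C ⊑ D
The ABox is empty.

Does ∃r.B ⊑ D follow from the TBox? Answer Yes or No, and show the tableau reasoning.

1. ∃r.B ⊑ D  ⇔  (∃r.B ⊓ ¬D) unsat w.r.t. T
   open: L(x₀) ⊇ {C, ¬D, ∃r.B, ∃r.¬D} (+ ∃-successors)
2. Hence ∃r.B ⊑ D: not entailed.

No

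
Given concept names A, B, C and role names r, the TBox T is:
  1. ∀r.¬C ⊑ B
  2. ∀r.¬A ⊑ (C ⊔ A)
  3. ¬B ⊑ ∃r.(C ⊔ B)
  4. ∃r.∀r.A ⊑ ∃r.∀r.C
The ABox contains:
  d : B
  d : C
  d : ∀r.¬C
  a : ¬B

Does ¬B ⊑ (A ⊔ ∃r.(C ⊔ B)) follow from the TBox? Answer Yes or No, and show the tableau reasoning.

1. ¬B ⊑ (A ⊔ ∃r.(C ⊔ B))  ⇔  (¬B ⊓ (¬A ⊓ ∀r.(¬C ⊓ ¬B))) unsat w.r.t. T
   all branches close; clash {A, ¬A} at x₀
2. Hence ¬B ⊑ (A ⊔ ∃r.(C ⊔ B)): entailed.

Yes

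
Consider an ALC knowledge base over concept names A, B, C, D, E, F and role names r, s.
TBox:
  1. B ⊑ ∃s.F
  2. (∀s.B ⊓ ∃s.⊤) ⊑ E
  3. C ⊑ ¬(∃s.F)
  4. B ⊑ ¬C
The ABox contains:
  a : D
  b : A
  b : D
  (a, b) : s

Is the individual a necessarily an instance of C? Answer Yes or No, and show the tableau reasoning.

1. a : C?  L(a) = {D} ∪ {¬C}
   open: L(a) ⊇ {D, ¬B, ¬C, ∃s.¬B} (+ ∃-successors) — a ∉ C possible
2. Hence a : C: not entailed.

No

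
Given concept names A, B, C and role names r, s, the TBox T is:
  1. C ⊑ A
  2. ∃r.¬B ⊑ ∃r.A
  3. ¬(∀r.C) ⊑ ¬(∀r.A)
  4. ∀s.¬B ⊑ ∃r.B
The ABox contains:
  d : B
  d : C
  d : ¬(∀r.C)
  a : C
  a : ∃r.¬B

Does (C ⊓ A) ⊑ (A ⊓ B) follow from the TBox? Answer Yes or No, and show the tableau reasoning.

No

1. (C ⊓ A) ⊑ (A ⊓ B)  ⇔  ((C ⊓ A) ⊓ (¬A ⊔ ¬B)) unsat w.r.t. T
   open: L(x₀) ⊇ {A, C, ¬B, ∀r.B, ∀r.C, …} (+ ∃-successors)
2. Hence (C ⊓ A) ⊑ (A ⊓ B): not entailed.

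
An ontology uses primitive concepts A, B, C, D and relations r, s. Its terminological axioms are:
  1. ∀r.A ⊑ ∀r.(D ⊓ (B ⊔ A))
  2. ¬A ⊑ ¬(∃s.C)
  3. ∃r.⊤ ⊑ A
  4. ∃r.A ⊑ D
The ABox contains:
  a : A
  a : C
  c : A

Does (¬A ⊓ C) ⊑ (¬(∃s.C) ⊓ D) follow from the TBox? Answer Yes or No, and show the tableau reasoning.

1. (¬A ⊓ C) ⊑ (¬(∃s.C) ⊓ D)  ⇔  ((¬A ⊓ C) ⊓ (∃s.C ⊔ ¬D)) unsat w.r.t. T
   apply at x₀: ¬A⊑¬(∃s.C)
   open: L(x₀) ⊇ {C, ¬A, ¬D, ∀r.(D ⊓ (B ⊔ A)), ∀r.¬A, …}
2. Hence (¬A ⊓ C) ⊑ (¬(∃s.C) ⊓ D): not entailed.

No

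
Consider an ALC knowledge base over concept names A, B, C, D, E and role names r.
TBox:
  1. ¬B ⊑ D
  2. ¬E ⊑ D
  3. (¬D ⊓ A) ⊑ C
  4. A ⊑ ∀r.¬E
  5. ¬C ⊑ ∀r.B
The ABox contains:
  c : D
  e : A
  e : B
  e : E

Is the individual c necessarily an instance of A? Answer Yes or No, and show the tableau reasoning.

1. c : A?  L(c) = {D} ∪ {¬A}
   open: L(c) ⊇ {C, D, ¬A} — c ∉ A possible
2. Hence c : A: not entailed.

No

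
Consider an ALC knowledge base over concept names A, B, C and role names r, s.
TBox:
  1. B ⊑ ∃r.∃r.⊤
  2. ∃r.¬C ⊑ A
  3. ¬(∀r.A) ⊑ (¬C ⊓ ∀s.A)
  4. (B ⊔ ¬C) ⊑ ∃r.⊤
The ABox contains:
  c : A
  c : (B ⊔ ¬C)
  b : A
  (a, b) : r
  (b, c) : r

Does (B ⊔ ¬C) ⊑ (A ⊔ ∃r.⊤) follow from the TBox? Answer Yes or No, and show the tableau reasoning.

1. (B ⊔ ¬C) ⊑ (A ⊔ ∃r.⊤)  ⇔  ((B ⊔ ¬C) ⊓ (¬A ⊓ ∀r.⊥)) unsat w.r.t. T
   all branches close; clash {A, ¬A} at x₀
2. Hence (B ⊔ ¬C) ⊑ (A ⊔ ∃r.⊤): entailed.

Yes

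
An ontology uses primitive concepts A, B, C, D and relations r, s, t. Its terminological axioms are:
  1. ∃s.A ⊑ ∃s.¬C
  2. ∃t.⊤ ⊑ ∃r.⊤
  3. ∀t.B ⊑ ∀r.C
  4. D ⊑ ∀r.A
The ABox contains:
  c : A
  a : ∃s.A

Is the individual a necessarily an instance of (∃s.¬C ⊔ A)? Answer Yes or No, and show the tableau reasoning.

Yes

1. a : (∃s.¬C ⊔ A)?  L(a) = {∃s.A} ∪ {(∀s.C ⊓ ¬A)}
   clash {C, ¬C} at an ∃-successor — a ∈ (∃s.¬C ⊔ A)
2. Hence a : (∃s.¬C ⊔ A): entailed.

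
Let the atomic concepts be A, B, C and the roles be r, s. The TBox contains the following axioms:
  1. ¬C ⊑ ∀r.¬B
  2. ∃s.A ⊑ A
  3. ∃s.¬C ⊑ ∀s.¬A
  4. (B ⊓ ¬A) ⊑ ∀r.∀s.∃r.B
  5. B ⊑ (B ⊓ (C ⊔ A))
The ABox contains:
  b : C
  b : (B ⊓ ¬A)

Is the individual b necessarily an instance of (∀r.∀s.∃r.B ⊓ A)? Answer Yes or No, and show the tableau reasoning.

1. b : (∀r.∀s.∃r.B ⊓ A)?  L(b) = {C, (B ⊓ ¬A)} ∪ {(∃r.∃s.∀r.¬B ⊔ ¬A)}
   apply at b: (B ⊓ ¬A)⊑∀r.∀s.∃r.B; B⊑(B ⊓ (C ⊔ A))
   open: L(b) ⊇ {B, C, ¬A, ∀r.∀s.∃r.B, ∀s.C, …} — b ∉ (∀r.∀s.∃r.B ⊓ A) possible
2. Hence b : (∀r.∀s.∃r.B ⊓ A): not entailed.

No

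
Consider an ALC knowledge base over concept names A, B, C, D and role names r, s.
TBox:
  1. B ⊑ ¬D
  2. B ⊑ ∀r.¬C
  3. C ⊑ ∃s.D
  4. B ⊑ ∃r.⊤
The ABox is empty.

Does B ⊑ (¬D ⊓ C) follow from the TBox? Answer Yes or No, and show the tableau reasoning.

No

1. B ⊑ (¬D ⊓ C)  ⇔  (B ⊓ (D ⊔ ¬C)) unsat w.r.t. T
   apply at x₀: B⊑¬D; B⊑∀r.¬C; B⊑∃r.⊤
   open: L(x₀) ⊇ {B, ¬C, ¬D, ∀r.¬C, ∃r.⊤} (+ ∃-successors)
2. Hence B ⊑ (¬D ⊓ C): not entailed.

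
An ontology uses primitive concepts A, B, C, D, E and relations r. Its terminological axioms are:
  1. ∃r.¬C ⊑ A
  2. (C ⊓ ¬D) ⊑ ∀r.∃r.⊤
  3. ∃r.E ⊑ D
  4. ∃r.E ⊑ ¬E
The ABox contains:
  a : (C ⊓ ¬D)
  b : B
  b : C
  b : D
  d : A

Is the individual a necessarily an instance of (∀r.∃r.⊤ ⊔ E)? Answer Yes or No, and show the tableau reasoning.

Yes

1. a : (∀r.∃r.⊤ ⊔ E)?  L(a) = {(C ⊓ ¬D)} ∪ {(∃r.∀r.⊥ ⊓ ¬E)}
   clash {D, ¬D} at a — a ∈ (∀r.∃r.⊤ ⊔ E)
2. Hence a : (∀r.∃r.⊤ ⊔ E): entailed.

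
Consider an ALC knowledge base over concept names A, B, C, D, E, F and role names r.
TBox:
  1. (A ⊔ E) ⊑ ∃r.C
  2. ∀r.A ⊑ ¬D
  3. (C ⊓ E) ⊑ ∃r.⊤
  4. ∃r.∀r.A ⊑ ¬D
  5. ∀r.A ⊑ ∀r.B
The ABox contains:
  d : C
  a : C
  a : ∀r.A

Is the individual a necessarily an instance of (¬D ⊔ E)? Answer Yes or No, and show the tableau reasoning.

1. a : (¬D ⊔ E)?  L(a) = {C, ∀r.A} ∪ {(D ⊓ ¬E)}
   clash {D, ¬D} at a — a ∈ (¬D ⊔ E)
2. Hence a : (¬D ⊔ E): entailed.

Yes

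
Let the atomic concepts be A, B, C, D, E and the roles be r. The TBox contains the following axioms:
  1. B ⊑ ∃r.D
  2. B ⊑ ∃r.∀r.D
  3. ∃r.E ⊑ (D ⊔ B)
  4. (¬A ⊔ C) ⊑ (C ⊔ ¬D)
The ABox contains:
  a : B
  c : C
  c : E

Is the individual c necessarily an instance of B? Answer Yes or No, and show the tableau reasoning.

1. c : B?  L(c) = {C, E} ∪ {¬B}
   open: L(c) ⊇ {C, E, ¬B, ∀r.¬E} — c ∉ B possible
2. Hence c : B: not entailed.

No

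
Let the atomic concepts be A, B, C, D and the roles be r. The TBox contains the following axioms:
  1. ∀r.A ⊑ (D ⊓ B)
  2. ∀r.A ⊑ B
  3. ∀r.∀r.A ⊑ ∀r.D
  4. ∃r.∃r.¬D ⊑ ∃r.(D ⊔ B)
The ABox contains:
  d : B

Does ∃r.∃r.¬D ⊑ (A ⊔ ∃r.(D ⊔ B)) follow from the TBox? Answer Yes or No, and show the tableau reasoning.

Yes

1. ∃r.∃r.¬D ⊑ (A ⊔ ∃r.(D ⊔ B))  ⇔  (∃r.∃r.¬D ⊓ (¬A ⊓ ∀r.(¬D ⊓ ¬B))) unsat w.r.t. T
   all branches close; clash {D, ¬D} at an ∃-successor
2. Hence ∃r.∃r.¬D ⊑ (A ⊔ ∃r.(D ⊔ B)): entailed.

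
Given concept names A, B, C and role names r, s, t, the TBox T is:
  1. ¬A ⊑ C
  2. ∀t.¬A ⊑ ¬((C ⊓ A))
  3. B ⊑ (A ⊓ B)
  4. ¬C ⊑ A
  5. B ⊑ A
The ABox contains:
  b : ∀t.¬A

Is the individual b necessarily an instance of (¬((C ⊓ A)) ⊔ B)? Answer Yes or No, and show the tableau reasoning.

1. b : (¬((C ⊓ A)) ⊔ B)?  L(b) = {∀t.¬A} ∪ {((C ⊓ A) ⊓ ¬B)}
   clash {A, ¬A} at b — b ∈ (¬((C ⊓ A)) ⊔ B)
2. Hence b : (¬((C ⊓ A)) ⊔ B): entailed.

Yes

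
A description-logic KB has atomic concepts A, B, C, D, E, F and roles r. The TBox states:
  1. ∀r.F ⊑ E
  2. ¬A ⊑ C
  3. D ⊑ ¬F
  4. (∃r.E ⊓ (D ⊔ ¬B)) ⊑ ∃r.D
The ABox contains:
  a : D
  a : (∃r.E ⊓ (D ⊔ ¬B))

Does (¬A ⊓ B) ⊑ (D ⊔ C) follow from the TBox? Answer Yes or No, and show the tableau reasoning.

1. (¬A ⊓ B) ⊑ (D ⊔ C)  ⇔  ((¬A ⊓ B) ⊓ (¬D ⊓ ¬C)) unsat w.r.t. T
   all branches close; clash {C, ¬C} at x₀
2. Hence (¬A ⊓ B) ⊑ (D ⊔ C): entailed.

Yes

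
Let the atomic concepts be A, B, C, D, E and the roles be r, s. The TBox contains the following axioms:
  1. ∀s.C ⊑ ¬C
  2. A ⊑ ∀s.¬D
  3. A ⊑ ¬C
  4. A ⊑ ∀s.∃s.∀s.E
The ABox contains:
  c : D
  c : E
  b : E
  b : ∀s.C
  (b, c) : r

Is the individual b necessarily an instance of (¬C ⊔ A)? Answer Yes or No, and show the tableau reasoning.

Yes

1. b : (¬C ⊔ A)?  L(b) = {E, ∀s.C} ∪ {(C ⊓ ¬A)}
   clash {C, ¬C} at b — b ∈ (¬C ⊔ A)
2. Hence b : (¬C ⊔ A): entailed.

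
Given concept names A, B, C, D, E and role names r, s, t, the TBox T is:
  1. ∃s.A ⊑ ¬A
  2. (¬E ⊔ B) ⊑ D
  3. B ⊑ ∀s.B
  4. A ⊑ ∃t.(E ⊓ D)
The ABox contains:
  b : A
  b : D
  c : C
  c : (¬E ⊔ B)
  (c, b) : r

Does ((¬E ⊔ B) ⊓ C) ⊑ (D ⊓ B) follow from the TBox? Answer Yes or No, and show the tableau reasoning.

No

1. ((¬E ⊔ B) ⊓ C) ⊑ (D ⊓ B)  ⇔  (((¬E ⊔ B) ⊓ C) ⊓ (¬D ⊔ ¬B)) unsat w.r.t. T
   apply at x₀: (¬E ⊔ B)⊑D
   open: L(x₀) ⊇ {C, D, ¬A, ¬B, ¬E}
2. Hence ((¬E ⊔ B) ⊓ C) ⊑ (D ⊓ B): not entailed.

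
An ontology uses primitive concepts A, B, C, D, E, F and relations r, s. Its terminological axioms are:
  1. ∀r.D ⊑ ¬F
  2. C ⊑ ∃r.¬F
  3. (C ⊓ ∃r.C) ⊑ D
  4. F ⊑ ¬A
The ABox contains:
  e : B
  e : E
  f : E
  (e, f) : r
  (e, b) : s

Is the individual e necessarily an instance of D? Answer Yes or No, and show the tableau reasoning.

No

1. e : D?  L(e) = {B, E} ∪ {¬D}
   open: L(e) ⊇ {B, E, ¬C, ¬D, ¬F} — e ∉ D possible
2. Hence e : D: not entailed.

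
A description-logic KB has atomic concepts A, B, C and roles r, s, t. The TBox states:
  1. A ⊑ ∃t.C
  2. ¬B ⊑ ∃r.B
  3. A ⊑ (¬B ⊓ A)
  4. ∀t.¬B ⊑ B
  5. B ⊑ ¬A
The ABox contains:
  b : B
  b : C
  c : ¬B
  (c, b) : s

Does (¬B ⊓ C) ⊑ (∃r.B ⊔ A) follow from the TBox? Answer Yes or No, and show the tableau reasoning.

Yes

1. (¬B ⊓ C) ⊑ (∃r.B ⊔ A)  ⇔  ((¬B ⊓ C) ⊓ (∀r.¬B ⊓ ¬A)) unsat w.r.t. T
   all branches close; clash {B, ¬B} at x₀
2. Hence (¬B ⊓ C) ⊑ (∃r.B ⊔ A): entailed.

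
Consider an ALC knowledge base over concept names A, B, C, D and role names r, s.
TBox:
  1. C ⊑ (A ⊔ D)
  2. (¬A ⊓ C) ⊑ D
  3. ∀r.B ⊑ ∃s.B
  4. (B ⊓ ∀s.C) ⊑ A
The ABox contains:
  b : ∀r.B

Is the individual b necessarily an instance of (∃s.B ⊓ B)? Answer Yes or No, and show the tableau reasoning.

1. b : (∃s.B ⊓ B)?  L(b) = {∀r.B} ∪ {(∀s.¬B ⊔ ¬B)}
   apply at b: ∀r.B⊑∃s.B
   open: L(b) ⊇ {¬B, ¬C, ∀r.B, ∃s.B} (+ ∃-successors) — b ∉ (∃s.B ⊓ B) possible
2. Hence b : (∃s.B ⊓ B): not entailed.

No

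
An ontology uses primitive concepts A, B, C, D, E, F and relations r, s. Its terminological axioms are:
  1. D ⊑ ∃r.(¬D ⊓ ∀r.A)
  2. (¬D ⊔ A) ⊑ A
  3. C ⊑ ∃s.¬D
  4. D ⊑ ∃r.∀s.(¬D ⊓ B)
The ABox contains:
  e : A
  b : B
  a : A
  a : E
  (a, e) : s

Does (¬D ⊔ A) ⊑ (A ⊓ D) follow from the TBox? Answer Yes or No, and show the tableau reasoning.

1. (¬D ⊔ A) ⊑ (A ⊓ D)  ⇔  ((¬D ⊔ A) ⊓ (¬A ⊔ ¬D)) unsat w.r.t. T
   apply at x₀: (¬D ⊔ A)⊑A
   open: L(x₀) ⊇ {A, ¬C, ¬D}
2. Hence (¬D ⊔ A) ⊑ (A ⊓ D): not entailed.

No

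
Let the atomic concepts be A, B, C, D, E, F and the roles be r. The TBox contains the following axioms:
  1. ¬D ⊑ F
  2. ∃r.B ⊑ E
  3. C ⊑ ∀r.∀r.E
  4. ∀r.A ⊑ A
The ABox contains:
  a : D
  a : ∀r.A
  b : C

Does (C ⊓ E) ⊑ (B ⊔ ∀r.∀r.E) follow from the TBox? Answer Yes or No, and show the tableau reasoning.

Yes

1. (C ⊓ E) ⊑ (B ⊔ ∀r.∀r.E)  ⇔  ((C ⊓ E) ⊓ (¬B ⊓ ∃r.∃r.¬E)) unsat w.r.t. T
   all branches close; clash {E, ¬E} at an ∃-successor
2. Hence (C ⊓ E) ⊑ (B ⊔ ∀r.∀r.E): entailed.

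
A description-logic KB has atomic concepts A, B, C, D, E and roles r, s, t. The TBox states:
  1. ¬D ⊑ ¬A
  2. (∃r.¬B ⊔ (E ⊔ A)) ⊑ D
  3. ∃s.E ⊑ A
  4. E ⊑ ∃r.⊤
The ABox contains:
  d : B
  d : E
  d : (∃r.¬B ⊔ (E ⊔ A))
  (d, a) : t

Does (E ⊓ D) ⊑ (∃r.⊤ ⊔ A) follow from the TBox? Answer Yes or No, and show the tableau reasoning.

Yes

1. (E ⊓ D) ⊑ (∃r.⊤ ⊔ A)  ⇔  ((E ⊓ D) ⊓ (∀r.⊥ ⊓ ¬A)) unsat w.r.t. T
   all branches close; clash {A, ¬A} at x₀
2. Hence (E ⊓ D) ⊑ (∃r.⊤ ⊔ A): entailed.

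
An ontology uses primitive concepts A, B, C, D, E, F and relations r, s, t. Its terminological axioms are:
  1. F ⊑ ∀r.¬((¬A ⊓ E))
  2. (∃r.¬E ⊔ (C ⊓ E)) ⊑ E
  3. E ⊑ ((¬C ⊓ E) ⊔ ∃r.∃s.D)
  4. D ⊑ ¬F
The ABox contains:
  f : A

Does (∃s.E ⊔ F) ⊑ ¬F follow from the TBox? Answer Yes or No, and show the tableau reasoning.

1. (∃s.E ⊔ F) ⊑ ¬F  ⇔  ((∃s.E ⊔ F) ⊓ F) unsat w.r.t. T
   apply at x₀: F⊑∀r.¬((¬A ⊓ E))
   open: L(x₀) ⊇ {F, ¬C, ¬D, ¬E, ∀r.(A ⊔ ¬E), …}
2. Hence (∃s.E ⊔ F) ⊑ ¬F: not entailed.

No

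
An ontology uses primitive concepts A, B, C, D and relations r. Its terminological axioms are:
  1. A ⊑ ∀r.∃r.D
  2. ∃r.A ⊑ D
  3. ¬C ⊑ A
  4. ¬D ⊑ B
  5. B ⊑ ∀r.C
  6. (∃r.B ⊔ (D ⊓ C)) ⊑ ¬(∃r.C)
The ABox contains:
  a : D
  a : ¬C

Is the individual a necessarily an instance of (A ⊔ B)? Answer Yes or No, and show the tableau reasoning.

Yes

1. a : (A ⊔ B)?  L(a) = {D, ¬C} ∪ {(¬A ⊓ ¬B)}
   clash {A, ¬A} at a — a ∈ (A ⊔ B)
2. Hence a : (A ⊔ B): entailed.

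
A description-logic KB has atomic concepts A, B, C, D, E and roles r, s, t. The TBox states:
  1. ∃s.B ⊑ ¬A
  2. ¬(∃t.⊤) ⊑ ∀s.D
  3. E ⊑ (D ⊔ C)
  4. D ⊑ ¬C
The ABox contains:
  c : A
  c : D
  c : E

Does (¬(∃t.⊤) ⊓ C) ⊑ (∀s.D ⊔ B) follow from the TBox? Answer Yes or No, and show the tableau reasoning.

Yes

1. (¬(∃t.⊤) ⊓ C) ⊑ (∀s.D ⊔ B)  ⇔  ((∀t.⊥ ⊓ C) ⊓ (∃s.¬D ⊓ ¬B)) unsat w.r.t. T
   all branches close; clash {C, ¬C} at x₀
2. Hence (¬(∃t.⊤) ⊓ C) ⊑ (∀s.D ⊔ B): entailed.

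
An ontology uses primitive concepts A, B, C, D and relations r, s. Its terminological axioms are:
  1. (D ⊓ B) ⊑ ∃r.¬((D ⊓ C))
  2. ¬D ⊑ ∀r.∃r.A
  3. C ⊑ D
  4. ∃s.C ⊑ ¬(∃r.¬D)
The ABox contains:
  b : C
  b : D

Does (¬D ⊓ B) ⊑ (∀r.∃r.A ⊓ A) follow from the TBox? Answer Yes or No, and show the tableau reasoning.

No

1. (¬D ⊓ B) ⊑ (∀r.∃r.A ⊓ A)  ⇔  ((¬D ⊓ B) ⊓ (∃r.∀r.¬A ⊔ ¬A)) unsat w.r.t. T
   apply at x₀: ¬D⊑∀r.∃r.A
   open: L(x₀) ⊇ {B, ¬A, ¬C, ¬D, ∀r.∃r.A, …}
2. Hence (¬D ⊓ B) ⊑ (∀r.∃r.A ⊓ A): not entailed.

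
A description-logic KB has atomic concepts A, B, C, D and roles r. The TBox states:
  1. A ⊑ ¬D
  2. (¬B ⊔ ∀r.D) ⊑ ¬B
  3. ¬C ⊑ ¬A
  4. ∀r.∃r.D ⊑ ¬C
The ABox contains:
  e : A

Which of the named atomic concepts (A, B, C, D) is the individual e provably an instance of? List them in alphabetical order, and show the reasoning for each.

1. e : A?  L(e) = {A} ∪ {¬A}
   clash {A, ¬A} at e — e ∈ A
2. e : B?  L(e) = {A} ∪ {¬B}
   apply at e: A⊑¬D
   open: L(e) ⊇ {A, C, ¬B, ¬D, ∃r.∀r.¬D} (+ ∃-successors) — e ∉ B possible
3. e : C?  L(e) = {A} ∪ {¬C}
   clash {A, ¬A} at e — e ∈ C
4. e : D?  L(e) = {A} ∪ {¬D}
   open: L(e) ⊇ {A, B, C, ¬D, ∃r.¬D, …} (+ ∃-successors) — e ∉ D possible
5. Entailed for e: {A, C}

{A, C}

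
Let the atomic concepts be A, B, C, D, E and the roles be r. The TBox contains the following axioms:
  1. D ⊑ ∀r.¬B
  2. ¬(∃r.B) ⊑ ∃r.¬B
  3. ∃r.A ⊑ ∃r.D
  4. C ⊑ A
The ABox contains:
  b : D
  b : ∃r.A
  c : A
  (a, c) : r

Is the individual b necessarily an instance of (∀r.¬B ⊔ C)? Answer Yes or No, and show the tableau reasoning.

1. b : (∀r.¬B ⊔ C)?  L(b) = {D, ∃r.A} ∪ {(∃r.B ⊓ ¬C)}
   clash {B, ¬B} at an ∃-successor — b ∈ (∀r.¬B ⊔ C)
2. Hence b : (∀r.¬B ⊔ C): entailed.

Yes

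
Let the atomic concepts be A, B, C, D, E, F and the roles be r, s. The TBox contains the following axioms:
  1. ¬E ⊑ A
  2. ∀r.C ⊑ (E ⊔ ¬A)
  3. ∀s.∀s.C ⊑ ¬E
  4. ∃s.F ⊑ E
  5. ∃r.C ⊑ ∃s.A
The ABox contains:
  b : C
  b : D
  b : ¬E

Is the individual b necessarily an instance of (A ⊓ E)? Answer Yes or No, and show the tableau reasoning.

1. b : (A ⊓ E)?  L(b) = {C, D, ¬E} ∪ {(¬A ⊔ ¬E)}
   apply at b: ¬E⊑A
   open: L(b) ⊇ {A, C, D, ¬E, ∀r.¬C, …} (+ ∃-successors) — b ∉ (A ⊓ E) possible
2. Hence b : (A ⊓ E): not entailed.

No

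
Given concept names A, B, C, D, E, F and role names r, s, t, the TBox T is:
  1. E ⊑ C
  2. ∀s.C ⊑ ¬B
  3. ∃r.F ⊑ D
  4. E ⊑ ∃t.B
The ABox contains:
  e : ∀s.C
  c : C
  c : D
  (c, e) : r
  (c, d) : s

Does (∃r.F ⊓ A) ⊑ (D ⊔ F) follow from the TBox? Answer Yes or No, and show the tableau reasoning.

Yes

1. (∃r.F ⊓ A) ⊑ (D ⊔ F)  ⇔  ((∃r.F ⊓ A) ⊓ (¬D ⊓ ¬F)) unsat w.r.t. T
   all branches close; clash {D, ¬D} at x₀
2. Hence (∃r.F ⊓ A) ⊑ (D ⊔ F): entailed.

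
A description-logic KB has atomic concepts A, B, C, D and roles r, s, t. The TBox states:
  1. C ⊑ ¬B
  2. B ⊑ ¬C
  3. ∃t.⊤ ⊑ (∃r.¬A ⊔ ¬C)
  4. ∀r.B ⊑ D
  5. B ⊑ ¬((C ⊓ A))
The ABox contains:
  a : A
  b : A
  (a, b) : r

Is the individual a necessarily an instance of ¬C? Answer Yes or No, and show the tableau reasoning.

1. a : ¬C?  L(a) = {A} ∪ {C}
   apply at a: C⊑¬B
   open: L(a) ⊇ {A, C, ¬B, ∀t.⊥, ∃r.¬B} (+ ∃-successors) — a ∉ ¬C possible
2. Hence a : ¬C: not entailed.

No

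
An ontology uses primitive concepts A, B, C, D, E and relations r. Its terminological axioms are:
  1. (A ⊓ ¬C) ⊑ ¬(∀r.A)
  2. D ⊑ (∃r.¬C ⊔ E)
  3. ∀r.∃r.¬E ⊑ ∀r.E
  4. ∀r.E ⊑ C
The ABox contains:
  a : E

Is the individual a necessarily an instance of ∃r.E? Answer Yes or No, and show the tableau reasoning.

No

1. a : ∃r.E?  L(a) = {E} ∪ {∀r.¬E}
   open: L(a) ⊇ {E, ¬A, ¬D, ∀r.¬E, ∃r.¬E, …} (+ ∃-successors) — a ∉ ∃r.E possible
2. Hence a : ∃r.E: not entailed.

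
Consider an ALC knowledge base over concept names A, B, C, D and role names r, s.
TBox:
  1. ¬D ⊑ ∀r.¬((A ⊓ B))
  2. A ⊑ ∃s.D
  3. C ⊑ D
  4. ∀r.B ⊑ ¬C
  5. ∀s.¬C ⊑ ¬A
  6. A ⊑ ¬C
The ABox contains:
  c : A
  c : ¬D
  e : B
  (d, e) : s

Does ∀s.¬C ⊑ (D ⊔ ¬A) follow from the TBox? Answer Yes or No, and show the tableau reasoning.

Yes

1. ∀s.¬C ⊑ (D ⊔ ¬A)  ⇔  (∀s.¬C ⊓ (¬D ⊓ A)) unsat w.r.t. T
   all branches close; clash {A, ¬A} at x₀
2. Hence ∀s.¬C ⊑ (D ⊔ ¬A): entailed.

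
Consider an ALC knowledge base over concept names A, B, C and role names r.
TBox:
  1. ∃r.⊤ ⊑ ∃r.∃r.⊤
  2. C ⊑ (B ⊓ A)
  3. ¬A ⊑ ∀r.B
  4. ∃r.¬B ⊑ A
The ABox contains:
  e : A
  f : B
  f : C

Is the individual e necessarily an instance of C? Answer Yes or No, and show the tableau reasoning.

1. e : C?  L(e) = {A} ∪ {¬C}
   open: L(e) ⊇ {A, ¬C, ∀r.⊥} — e ∉ C possible
2. Hence e : C: not entailed.

No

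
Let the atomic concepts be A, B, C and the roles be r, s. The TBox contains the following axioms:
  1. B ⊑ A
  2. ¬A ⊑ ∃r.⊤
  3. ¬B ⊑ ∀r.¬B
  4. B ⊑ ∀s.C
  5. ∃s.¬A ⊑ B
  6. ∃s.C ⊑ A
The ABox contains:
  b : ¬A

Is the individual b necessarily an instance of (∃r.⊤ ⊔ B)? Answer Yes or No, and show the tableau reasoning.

Yes

1. b : (∃r.⊤ ⊔ B)?  L(b) = {¬A} ∪ {(∀r.⊥ ⊓ ¬B)}
   clash {B, ¬B} at b — b ∈ (∃r.⊤ ⊔ B)
2. Hence b : (∃r.⊤ ⊔ B): entailed.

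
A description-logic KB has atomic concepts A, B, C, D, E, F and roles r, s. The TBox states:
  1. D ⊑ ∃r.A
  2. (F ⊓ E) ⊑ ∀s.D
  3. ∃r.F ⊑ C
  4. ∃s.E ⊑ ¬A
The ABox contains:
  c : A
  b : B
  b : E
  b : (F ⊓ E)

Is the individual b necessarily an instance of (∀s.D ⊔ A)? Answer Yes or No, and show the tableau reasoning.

Yes

1. b : (∀s.D ⊔ A)?  L(b) = {B, E, (F ⊓ E)} ∪ {(∃s.¬D ⊓ ¬A)}
   clash {D, ¬D} at an ∃-successor — b ∈ (∀s.D ⊔ A)
2. Hence b : (∀s.D ⊔ A): entailed.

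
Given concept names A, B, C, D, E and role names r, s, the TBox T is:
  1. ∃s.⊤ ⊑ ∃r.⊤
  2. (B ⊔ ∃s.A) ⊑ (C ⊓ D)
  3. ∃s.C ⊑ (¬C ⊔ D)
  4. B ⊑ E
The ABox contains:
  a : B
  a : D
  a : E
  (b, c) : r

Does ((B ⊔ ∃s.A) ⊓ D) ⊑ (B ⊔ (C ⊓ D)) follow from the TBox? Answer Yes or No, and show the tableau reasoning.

Yes

1. ((B ⊔ ∃s.A) ⊓ D) ⊑ (B ⊔ (C ⊓ D))  ⇔  (((B ⊔ ∃s.A) ⊓ D) ⊓ (¬B ⊓ (¬C ⊔ ¬D))) unsat w.r.t. T
   all branches close; clash {D, ¬D} at x₀
2. Hence ((B ⊔ ∃s.A) ⊓ D) ⊑ (B ⊔ (C ⊓ D)): entailed.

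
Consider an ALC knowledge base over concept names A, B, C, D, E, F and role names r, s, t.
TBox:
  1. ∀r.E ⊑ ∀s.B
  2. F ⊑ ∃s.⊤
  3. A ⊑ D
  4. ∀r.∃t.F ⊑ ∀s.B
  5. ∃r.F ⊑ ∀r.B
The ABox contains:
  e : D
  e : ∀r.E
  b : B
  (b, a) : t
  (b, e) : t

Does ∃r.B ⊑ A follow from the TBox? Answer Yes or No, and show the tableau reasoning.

No

1. ∃r.B ⊑ A  ⇔  (∃r.B ⊓ ¬A) unsat w.r.t. T
   open: L(x₀) ⊇ {¬A, ¬F, ∀r.¬F, ∃r.B, ∃r.¬E, …} (+ ∃-successors)
2. Hence ∃r.B ⊑ A: not entailed.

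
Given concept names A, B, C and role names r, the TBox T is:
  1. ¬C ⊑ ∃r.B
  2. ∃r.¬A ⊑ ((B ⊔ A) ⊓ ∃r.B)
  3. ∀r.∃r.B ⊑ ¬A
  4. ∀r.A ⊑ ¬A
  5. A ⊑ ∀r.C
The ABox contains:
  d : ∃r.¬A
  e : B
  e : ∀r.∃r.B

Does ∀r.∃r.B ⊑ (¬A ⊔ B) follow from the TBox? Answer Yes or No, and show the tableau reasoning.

Yes

1. ∀r.∃r.B ⊑ (¬A ⊔ B)  ⇔  (∀r.∃r.B ⊓ (A ⊓ ¬B)) unsat w.r.t. T
   all branches close; clash {A, ¬A} at x₀
2. Hence ∀r.∃r.B ⊑ (¬A ⊔ B): entailed.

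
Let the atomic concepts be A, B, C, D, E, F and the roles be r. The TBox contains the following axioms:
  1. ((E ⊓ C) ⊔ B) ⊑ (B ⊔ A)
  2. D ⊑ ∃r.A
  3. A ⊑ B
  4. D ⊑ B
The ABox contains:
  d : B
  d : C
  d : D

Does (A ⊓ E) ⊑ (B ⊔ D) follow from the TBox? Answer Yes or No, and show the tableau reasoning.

1. (A ⊓ E) ⊑ (B ⊔ D)  ⇔  ((A ⊓ E) ⊓ (¬B ⊓ ¬D)) unsat w.r.t. T
   all branches close; clash {B, ¬B} at x₀
2. Hence (A ⊓ E) ⊑ (B ⊔ D): entailed.

Yes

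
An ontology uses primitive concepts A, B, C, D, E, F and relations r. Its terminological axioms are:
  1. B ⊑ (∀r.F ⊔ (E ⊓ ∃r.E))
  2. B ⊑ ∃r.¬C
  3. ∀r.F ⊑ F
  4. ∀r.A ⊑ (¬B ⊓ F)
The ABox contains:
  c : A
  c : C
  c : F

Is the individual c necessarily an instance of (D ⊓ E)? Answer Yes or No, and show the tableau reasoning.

1. c : (D ⊓ E)?  L(c) = {A, C, F} ∪ {(¬D ⊔ ¬E)}
   open: L(c) ⊇ {A, C, F, ¬B, ¬D, …} (+ ∃-successors) — c ∉ (D ⊓ E) possible
2. Hence c : (D ⊓ E): not entailed.

No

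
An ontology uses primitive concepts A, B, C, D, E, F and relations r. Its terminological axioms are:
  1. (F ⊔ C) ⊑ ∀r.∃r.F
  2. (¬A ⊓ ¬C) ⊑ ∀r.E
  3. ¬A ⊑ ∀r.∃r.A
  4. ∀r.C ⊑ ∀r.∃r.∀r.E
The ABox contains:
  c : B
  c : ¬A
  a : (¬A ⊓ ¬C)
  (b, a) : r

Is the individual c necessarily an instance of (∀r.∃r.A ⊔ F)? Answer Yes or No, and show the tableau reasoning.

Yes

1. c : (∀r.∃r.A ⊔ F)?  L(c) = {B, ¬A} ∪ {(∃r.∀r.¬A ⊓ ¬F)}
   clash {A, ¬A} at an ∃-successor — c ∈ (∀r.∃r.A ⊔ F)
2. Hence c : (∀r.∃r.A ⊔ F): entailed.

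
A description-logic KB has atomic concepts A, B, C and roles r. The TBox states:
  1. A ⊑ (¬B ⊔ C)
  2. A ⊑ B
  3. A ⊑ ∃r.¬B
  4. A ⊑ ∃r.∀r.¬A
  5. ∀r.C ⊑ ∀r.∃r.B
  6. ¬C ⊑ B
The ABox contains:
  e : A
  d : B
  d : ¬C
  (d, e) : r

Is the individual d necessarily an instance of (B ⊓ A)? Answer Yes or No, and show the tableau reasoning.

No

1. d : (B ⊓ A)?  L(d) = {B, ¬C} ∪ {(¬B ⊔ ¬A)}
   open: L(d) ⊇ {B, ¬A, ¬C, ∃r.¬C} (+ ∃-successors) — d ∉ (B ⊓ A) possible
2. Hence d : (B ⊓ A): not entailed.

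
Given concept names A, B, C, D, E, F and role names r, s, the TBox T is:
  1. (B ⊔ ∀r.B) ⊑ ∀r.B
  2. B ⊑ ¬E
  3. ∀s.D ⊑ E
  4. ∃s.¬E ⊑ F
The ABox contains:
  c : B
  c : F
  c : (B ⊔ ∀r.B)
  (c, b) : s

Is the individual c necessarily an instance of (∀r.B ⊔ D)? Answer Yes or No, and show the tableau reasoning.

Yes

1. c : (∀r.B ⊔ D)?  L(c) = {B, F, (B ⊔ ∀r.B)} ∪ {(∃r.¬B ⊓ ¬D)}
   clash {E, ¬E} at c — c ∈ (∀r.B ⊔ D)
2. Hence c : (∀r.B ⊔ D): entailed.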